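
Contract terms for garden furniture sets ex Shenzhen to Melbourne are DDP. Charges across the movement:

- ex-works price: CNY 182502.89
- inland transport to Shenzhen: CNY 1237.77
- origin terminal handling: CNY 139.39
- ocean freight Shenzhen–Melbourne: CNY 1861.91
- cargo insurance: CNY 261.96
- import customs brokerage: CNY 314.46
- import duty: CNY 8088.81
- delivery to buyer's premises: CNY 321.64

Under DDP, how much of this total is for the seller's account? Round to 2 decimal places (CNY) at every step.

Seller's account: CNY 194728.83

DDP: the seller bears all costs including import duty.
Seller's account: goods 182502.89 + inland to port 1237.77 + origin terminal 139.39 + freight 1861.91 + insurance 261.96 + brokerage 314.46 + duty 8088.81 + delivery 321.64 = 194728.83
Buyer's account: 0.00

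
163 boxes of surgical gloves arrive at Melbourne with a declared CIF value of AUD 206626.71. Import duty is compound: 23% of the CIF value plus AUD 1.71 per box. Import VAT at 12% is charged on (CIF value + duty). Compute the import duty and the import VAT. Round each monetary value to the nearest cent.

Import duty: AUD 47802.87; import VAT: AUD 30531.55

Ad valorem component: 206626.71 × 23% = 47524.14
Specific component: 163 × 1.71 = 278.73
Import duty = 47524.14 + 278.73 = 47802.87
VAT base = CIF + duty = 206626.71 + 47802.87 = 254429.58
Import VAT = 254429.58 × 12% = 30531.55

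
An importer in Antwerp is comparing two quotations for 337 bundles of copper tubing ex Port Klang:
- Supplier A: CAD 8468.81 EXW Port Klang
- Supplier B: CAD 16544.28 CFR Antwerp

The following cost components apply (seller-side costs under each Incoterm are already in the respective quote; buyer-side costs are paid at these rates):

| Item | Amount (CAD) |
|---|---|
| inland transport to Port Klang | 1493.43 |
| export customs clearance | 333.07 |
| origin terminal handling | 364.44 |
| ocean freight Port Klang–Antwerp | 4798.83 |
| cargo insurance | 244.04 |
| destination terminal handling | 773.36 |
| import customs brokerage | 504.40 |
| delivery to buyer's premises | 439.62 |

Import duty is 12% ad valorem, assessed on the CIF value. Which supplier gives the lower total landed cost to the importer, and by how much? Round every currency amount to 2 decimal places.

Supplier A (EXW):
CIF value = EXW price + inland to port + export clearance + origin terminal + freight + insurance = 8468.81 + 1493.43 + 333.07 + 364.44 + 4798.83 + 244.04 = 15702.62
Import duty = 15702.62 × 12% = 1884.31
Buyer bears (A): 1493.43 + 333.07 + 364.44 + 4798.83 + 244.04 + 773.36 + 504.40 + 439.62 = 8951.19
Landed cost (A) = invoice 8468.81 + 8951.19 + duty 1884.31 = 19304.31
Supplier B (CFR):
CIF value = CFR price + insurance = 16544.28 + 244.04 = 16788.32
Import duty = 16788.32 × 12% = 2014.60
Buyer bears (B): 244.04 + 773.36 + 504.40 + 439.62 = 1961.42
Landed cost (B) = invoice 16544.28 + 1961.42 + duty 2014.60 = 20520.30
Difference = |19304.31 − 20520.30| = 1215.99

Supplier A is cheaper by CAD 1215.99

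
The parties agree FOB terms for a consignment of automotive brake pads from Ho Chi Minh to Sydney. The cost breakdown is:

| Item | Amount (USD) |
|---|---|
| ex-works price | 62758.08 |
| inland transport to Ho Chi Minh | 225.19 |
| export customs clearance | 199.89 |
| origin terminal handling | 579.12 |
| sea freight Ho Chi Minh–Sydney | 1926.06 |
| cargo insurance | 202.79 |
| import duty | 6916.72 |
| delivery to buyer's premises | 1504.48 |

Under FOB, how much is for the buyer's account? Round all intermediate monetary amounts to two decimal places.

FOB: the seller bears costs until goods are on board at the origin port; the buyer bears freight, insurance and all costs thereafter.
Seller's account: goods 62758.08 + inland to port 225.19 + export clearance 199.89 + origin terminal 579.12 = 63762.28
Buyer's account: freight 1926.06 + insurance 202.79 + duty 6916.72 + delivery 1504.48 = 10550.05

Buyer's account: USD 10550.05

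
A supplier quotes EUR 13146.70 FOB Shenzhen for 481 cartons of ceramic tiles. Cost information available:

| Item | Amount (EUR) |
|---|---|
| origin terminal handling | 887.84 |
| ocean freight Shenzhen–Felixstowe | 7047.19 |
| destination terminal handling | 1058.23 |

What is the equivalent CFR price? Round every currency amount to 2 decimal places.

Not relevant to the conversion: origin terminal — on the seller under both FOB and CFR; already in the FOB price and stays in the CFR price. destination terminal — on the buyer under both terms; not part of either seller's price.
From FOB to CFR, the seller additionally bears: freight.
CFR price = 13146.70 + 7047.19 = 20193.89

CFR price: EUR 20193.89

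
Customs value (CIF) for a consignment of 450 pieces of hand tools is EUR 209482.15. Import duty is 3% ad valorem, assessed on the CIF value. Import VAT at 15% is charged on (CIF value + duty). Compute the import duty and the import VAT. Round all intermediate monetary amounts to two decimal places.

Import duty = 209482.15 × 3% = 6284.46
VAT base = CIF + duty = 209482.15 + 6284.46 = 215766.61
Import VAT = 215766.61 × 15% = 32364.99

Import duty: EUR 6284.46; import VAT: EUR 32364.99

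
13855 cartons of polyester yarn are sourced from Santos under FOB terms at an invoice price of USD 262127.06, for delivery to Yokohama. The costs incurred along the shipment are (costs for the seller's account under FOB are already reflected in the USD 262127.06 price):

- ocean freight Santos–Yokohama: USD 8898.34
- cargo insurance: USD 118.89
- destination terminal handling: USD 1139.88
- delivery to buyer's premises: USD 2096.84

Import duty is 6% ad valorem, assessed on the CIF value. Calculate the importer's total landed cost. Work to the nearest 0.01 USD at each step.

FOB: the seller bears costs until goods are on board at the origin port; the buyer bears freight, insurance and all costs thereafter.
CIF value = FOB price + freight + insurance = 262127.06 + 8898.34 + 118.89 = 271144.29
Import duty = 271144.29 × 6% = 16268.66
Buyer bears: freight 8898.34 + insurance 118.89 + destination terminal 1139.88 + delivery 2096.84 + duty 16268.66 = 28522.61
Landed cost = invoice 262127.06 + 28522.61 = 290649.67

Total landed cost: USD 290649.67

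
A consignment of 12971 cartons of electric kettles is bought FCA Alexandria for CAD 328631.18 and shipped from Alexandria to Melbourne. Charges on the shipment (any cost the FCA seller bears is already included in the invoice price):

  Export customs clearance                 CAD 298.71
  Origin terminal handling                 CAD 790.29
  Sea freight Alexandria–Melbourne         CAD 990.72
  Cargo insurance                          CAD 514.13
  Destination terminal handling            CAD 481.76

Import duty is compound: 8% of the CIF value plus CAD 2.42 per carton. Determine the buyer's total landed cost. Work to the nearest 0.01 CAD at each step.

Total landed cost: CAD 389272.01

FCA: the seller delivers export-cleared goods to the carrier; the buyer bears costs from that point.
Already in the invoice (seller's account under FCA): export clearance — exclude.
CIF value = FCA price + origin terminal + freight + insurance = 328631.18 + 790.29 + 990.72 + 514.13 = 330926.32
Ad valorem component: 330926.32 × 8% = 26474.11
Specific component: 12971 × 2.42 = 31389.82
Import duty = 26474.11 + 31389.82 = 57863.93
Buyer bears: origin terminal 790.29 + freight 990.72 + insurance 514.13 + destination terminal 481.76 + duty 57863.93 = 60640.83
Landed cost = invoice 328631.18 + 60640.83 = 389272.01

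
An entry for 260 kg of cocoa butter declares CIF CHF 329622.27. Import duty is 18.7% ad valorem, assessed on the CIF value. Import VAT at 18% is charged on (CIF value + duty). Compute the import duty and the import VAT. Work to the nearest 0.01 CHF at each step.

Import duty: CHF 61639.36; import VAT: CHF 70427.09

Import duty = 329622.27 × 18.7% = 61639.36
VAT base = CIF + duty = 329622.27 + 61639.36 = 391261.63
Import VAT = 391261.63 × 18% = 70427.09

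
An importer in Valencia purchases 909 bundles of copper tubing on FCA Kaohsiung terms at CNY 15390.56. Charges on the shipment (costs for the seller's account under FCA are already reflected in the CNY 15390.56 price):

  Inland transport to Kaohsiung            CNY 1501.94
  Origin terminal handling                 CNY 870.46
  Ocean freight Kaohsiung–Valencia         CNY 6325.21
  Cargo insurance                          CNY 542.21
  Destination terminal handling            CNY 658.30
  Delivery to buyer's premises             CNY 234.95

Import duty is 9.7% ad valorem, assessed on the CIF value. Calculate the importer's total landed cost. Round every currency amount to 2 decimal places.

FCA: the seller delivers export-cleared goods to the carrier; the buyer bears costs from that point.
Already in the invoice (seller's account under FCA): inland to port — exclude.
CIF value = FCA price + origin terminal + freight + insurance = 15390.56 + 870.46 + 6325.21 + 542.21 = 23128.44
Import duty = 23128.44 × 9.7% = 2243.46
Buyer bears: origin terminal 870.46 + freight 6325.21 + insurance 542.21 + destination terminal 658.30 + delivery 234.95 + duty 2243.46 = 10874.59
Landed cost = invoice 15390.56 + 10874.59 = 26265.15

Total landed cost: CNY 26265.15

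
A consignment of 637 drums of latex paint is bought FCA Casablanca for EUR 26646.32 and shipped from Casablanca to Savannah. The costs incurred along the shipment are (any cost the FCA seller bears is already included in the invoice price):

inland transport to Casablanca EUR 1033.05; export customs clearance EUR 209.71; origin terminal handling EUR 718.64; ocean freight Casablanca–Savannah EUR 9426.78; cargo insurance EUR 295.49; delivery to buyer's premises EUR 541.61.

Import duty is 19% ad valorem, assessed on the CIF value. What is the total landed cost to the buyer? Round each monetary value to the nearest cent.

Total landed cost: EUR 44675.41

FCA: the seller delivers export-cleared goods to the carrier; the buyer bears costs from that point.
Already in the invoice (seller's account under FCA): inland to port, export clearance — exclude.
CIF value = FCA price + origin terminal + freight + insurance = 26646.32 + 718.64 + 9426.78 + 295.49 = 37087.23
Import duty = 37087.23 × 19% = 7046.57
Buyer bears: origin terminal 718.64 + freight 9426.78 + insurance 295.49 + delivery 541.61 + duty 7046.57 = 18029.09
Landed cost = invoice 26646.32 + 18029.09 = 44675.41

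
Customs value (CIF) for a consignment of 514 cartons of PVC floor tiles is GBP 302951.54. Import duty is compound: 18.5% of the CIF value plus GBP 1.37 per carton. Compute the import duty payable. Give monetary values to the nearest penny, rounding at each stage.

Ad valorem component: 302951.54 × 18.5% = 56046.03
Specific component: 514 × 1.37 = 704.18
Import duty = 56046.03 + 704.18 = 56750.21

Import duty: GBP 56750.21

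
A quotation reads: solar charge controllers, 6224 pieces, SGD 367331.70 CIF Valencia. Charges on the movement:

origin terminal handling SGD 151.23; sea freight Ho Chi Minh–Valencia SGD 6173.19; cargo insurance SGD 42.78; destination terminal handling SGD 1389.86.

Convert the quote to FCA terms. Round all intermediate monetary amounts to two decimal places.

FCA price: SGD 360964.50

Not relevant to the conversion: destination terminal — on the buyer under both terms; not part of either seller's price.
From CIF to FCA, the seller no longer bears: origin terminal, freight, insurance.
FCA price = 367331.70 − 151.23 − 6173.19 − 42.78 = 360964.50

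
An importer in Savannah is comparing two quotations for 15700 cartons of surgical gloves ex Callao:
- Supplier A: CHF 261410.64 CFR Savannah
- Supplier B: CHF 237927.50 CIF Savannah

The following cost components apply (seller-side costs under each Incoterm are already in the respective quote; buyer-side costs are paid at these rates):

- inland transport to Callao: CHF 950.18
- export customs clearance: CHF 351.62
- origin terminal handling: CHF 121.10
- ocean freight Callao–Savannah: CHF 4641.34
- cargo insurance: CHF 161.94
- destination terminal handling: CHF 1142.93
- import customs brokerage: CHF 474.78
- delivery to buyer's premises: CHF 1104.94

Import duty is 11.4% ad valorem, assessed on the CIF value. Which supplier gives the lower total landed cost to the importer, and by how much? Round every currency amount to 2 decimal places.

Supplier B is cheaper by CHF 26340.61

Supplier A (CFR):
CIF value = CFR price + insurance = 261410.64 + 161.94 = 261572.58
Import duty = 261572.58 × 11.4% = 29819.27
Buyer bears (A): 161.94 + 1142.93 + 474.78 + 1104.94 = 2884.59
Landed cost (A) = invoice 261410.64 + 2884.59 + duty 29819.27 = 294114.50
Supplier B (CIF):
The CIF price already equals the CIF value: 237927.50
Import duty = 237927.50 × 11.4% = 27123.74
Buyer bears (B): 1142.93 + 474.78 + 1104.94 = 2722.65
Landed cost (B) = invoice 237927.50 + 2722.65 + duty 27123.74 = 267773.89
Difference = |294114.50 − 267773.89| = 26340.61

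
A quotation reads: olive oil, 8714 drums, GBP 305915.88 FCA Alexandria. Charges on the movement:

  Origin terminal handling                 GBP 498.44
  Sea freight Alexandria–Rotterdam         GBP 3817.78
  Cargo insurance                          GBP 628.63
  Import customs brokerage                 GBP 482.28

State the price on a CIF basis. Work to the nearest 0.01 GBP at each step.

CIF price: GBP 310860.73

Not relevant to the conversion: brokerage — on the buyer under both terms; not part of either seller's price.
From FCA to CIF, the seller additionally bears: origin terminal, freight, insurance.
CIF price = 305915.88 + 498.44 + 3817.78 + 628.63 = 310860.73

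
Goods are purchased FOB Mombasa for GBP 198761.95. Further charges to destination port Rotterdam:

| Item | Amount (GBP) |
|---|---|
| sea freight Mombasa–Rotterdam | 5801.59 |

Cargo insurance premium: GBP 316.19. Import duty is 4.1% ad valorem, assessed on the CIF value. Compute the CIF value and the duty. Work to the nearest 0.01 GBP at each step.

CIF value: GBP 204879.73; import duty: GBP 8400.07

CIF = FOB price + freight + insurance
CIF = 198761.95 + 5801.59 + 316.19 = 204879.73
Import duty = 204879.73 × 4.1% = 8400.07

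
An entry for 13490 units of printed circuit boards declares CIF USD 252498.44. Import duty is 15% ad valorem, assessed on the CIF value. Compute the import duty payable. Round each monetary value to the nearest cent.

Import duty: USD 37874.77

Import duty = 252498.44 × 15% = 37874.77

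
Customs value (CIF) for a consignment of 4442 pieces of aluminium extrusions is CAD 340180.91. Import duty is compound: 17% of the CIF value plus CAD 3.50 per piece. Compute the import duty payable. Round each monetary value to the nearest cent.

Ad valorem component: 340180.91 × 17% = 57830.75
Specific component: 4442 × 3.50 = 15547.00
Import duty = 57830.75 + 15547.00 = 73377.75

Import duty: CAD 73377.75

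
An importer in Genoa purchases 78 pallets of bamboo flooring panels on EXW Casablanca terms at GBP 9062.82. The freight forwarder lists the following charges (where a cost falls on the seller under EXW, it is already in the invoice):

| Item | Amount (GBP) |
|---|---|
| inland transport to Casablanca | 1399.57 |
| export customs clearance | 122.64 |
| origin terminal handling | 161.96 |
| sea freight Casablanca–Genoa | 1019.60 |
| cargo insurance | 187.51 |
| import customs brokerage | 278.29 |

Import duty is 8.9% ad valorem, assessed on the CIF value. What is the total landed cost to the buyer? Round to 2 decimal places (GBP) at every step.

Total landed cost: GBP 13296.30

EXW: the seller makes goods available at their premises; the buyer bears all onward costs.
CIF value = EXW price + inland to port + export clearance + origin terminal + freight + insurance = 9062.82 + 1399.57 + 122.64 + 161.96 + 1019.60 + 187.51 = 11954.10
Import duty = 11954.10 × 8.9% = 1063.91
Buyer bears: inland to port 1399.57 + export clearance 122.64 + origin terminal 161.96 + freight 1019.60 + insurance 187.51 + brokerage 278.29 + duty 1063.91 = 4233.48
Landed cost = invoice 9062.82 + 4233.48 = 13296.30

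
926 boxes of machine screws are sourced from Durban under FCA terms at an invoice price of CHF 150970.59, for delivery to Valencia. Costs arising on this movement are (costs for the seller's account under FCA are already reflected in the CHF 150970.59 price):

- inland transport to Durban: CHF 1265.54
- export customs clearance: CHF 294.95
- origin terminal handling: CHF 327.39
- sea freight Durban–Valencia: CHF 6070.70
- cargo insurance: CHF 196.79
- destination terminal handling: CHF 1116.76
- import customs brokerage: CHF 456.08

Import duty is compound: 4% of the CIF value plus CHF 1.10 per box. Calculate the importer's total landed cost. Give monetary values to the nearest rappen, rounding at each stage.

FCA: the seller delivers export-cleared goods to the carrier; the buyer bears costs from that point.
Already in the invoice (seller's account under FCA): inland to port, export clearance — exclude.
CIF value = FCA price + origin terminal + freight + insurance = 150970.59 + 327.39 + 6070.70 + 196.79 = 157565.47
Ad valorem component: 157565.47 × 4% = 6302.62
Specific component: 926 × 1.10 = 1018.60
Import duty = 6302.62 + 1018.60 = 7321.22
Buyer bears: origin terminal 327.39 + freight 6070.70 + insurance 196.79 + destination terminal 1116.76 + brokerage 456.08 + duty 7321.22 = 15488.94
Landed cost = invoice 150970.59 + 15488.94 = 166459.53

Total landed cost: CHF 166459.53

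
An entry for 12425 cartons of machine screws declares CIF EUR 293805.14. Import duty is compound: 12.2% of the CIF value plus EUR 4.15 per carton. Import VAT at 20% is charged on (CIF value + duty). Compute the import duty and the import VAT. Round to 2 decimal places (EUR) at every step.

Ad valorem component: 293805.14 × 12.2% = 35844.23
Specific component: 12425 × 4.15 = 51563.75
Import duty = 35844.23 + 51563.75 = 87407.98
VAT base = CIF + duty = 293805.14 + 87407.98 = 381213.12
Import VAT = 381213.12 × 20% = 76242.62

Import duty: EUR 87407.98; import VAT: EUR 76242.62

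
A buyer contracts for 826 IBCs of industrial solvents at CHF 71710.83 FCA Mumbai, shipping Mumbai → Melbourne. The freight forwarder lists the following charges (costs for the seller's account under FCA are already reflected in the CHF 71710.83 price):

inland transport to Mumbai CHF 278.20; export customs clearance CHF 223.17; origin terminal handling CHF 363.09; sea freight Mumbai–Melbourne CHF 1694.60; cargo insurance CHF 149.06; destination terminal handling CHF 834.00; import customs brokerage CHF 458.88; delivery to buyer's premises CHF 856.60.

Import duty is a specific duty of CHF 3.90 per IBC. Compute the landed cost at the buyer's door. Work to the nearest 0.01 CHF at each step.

Total landed cost: CHF 79288.46

FCA: the seller delivers export-cleared goods to the carrier; the buyer bears costs from that point.
Already in the invoice (seller's account under FCA): inland to port, export clearance — exclude.
CIF value = FCA price + origin terminal + freight + insurance = 71710.83 + 363.09 + 1694.60 + 149.06 = 73917.58
Import duty = 826 × 3.90 = 3221.40
Buyer bears: origin terminal 363.09 + freight 1694.60 + insurance 149.06 + destination terminal 834.00 + brokerage 458.88 + delivery 856.60 + duty 3221.40 = 7577.63
Landed cost = invoice 71710.83 + 7577.63 = 79288.46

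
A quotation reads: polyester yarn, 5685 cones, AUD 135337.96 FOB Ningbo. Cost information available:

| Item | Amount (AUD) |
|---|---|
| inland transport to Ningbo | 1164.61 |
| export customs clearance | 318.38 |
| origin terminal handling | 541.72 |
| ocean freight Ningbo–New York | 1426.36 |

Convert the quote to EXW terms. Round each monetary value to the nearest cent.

EXW price: AUD 133313.25

Not relevant to the conversion: freight — on the buyer under both terms; not part of either seller's price.
From FOB to EXW, the seller no longer bears: inland to port, export clearance, origin terminal.
EXW price = 135337.96 − 1164.61 − 318.38 − 541.72 = 133313.25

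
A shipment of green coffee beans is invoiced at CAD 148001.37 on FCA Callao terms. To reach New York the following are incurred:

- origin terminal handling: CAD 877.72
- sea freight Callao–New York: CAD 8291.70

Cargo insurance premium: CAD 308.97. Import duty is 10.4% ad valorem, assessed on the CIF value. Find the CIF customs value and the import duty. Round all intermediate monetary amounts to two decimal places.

CIF = FCA price + pre-shipment costs + freight + insurance
CIF = 148001.37 + 877.72 + 8291.70 + 308.97 = 157479.76
Import duty = 157479.76 × 10.4% = 16377.90

CIF value: CAD 157479.76; import duty: CAD 16377.90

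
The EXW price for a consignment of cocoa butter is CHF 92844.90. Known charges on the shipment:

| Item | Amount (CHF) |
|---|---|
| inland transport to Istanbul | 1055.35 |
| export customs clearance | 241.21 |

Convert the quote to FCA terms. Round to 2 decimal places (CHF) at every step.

FCA price: CHF 94141.46

From EXW to FCA, the seller additionally bears: inland to port, export clearance.
FCA price = 92844.90 + 1055.35 + 241.21 = 94141.46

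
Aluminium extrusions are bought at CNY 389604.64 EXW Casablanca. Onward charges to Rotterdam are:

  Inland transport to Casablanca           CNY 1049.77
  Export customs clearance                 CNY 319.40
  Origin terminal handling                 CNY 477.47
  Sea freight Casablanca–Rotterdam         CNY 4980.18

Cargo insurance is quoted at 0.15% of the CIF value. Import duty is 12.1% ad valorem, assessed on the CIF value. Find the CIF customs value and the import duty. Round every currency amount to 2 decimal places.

Let C be the CIF value. C = EXW price + pre-shipment costs + freight + 0.15% × C
C − 0.15% × C = 389604.64 + 1049.77 + 319.40 + 477.47 + 4980.18
0.9985 × C = 396431.46
C = 396431.46 / 0.9985 = 397027.00
Insurance premium = 0.15% × 397027.00 = 595.54
Import duty = 397027.00 × 12.1% = 48040.27

CIF value: CNY 397027.00; import duty: CNY 48040.27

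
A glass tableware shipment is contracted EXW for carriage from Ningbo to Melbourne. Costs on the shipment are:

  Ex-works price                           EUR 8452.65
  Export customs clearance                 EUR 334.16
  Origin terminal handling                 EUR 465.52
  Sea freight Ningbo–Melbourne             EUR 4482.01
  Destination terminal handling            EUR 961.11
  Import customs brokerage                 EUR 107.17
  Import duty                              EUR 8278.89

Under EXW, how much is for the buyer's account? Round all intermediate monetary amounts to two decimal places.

Buyer's account: EUR 14628.86

EXW: the seller makes goods available at their premises; the buyer bears all onward costs.
Seller's account: goods 8452.65 = 8452.65
Buyer's account: export clearance 334.16 + origin terminal 465.52 + freight 4482.01 + destination terminal 961.11 + brokerage 107.17 + duty 8278.89 = 14628.86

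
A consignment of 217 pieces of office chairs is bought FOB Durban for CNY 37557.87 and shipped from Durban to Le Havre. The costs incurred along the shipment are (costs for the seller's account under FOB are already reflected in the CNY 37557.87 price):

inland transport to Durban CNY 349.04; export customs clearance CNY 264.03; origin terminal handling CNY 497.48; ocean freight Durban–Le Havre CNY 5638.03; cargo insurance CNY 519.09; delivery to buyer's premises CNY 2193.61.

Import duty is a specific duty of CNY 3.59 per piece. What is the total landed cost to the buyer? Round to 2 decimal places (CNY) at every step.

FOB: the seller bears costs until goods are on board at the origin port; the buyer bears freight, insurance and all costs thereafter.
Already in the invoice (seller's account under FOB): inland to port, export clearance, origin terminal — exclude.
CIF value = FOB price + freight + insurance = 37557.87 + 5638.03 + 519.09 = 43714.99
Import duty = 217 × 3.59 = 779.03
Buyer bears: freight 5638.03 + insurance 519.09 + delivery 2193.61 + duty 779.03 = 9129.76
Landed cost = invoice 37557.87 + 9129.76 = 46687.63

Total landed cost: CNY 46687.63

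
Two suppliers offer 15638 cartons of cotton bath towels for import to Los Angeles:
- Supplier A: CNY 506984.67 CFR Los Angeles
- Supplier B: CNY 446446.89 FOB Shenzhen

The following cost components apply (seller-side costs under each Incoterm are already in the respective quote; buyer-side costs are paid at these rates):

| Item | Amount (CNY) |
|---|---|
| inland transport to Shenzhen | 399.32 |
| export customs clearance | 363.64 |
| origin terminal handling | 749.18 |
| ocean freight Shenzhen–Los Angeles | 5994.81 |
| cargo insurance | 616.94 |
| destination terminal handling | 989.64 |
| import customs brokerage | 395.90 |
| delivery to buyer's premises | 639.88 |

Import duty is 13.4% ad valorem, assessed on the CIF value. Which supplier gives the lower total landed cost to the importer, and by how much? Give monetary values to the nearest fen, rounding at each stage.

Supplier A (CFR):
CIF value = CFR price + insurance = 506984.67 + 616.94 = 507601.61
Import duty = 507601.61 × 13.4% = 68018.62
Buyer bears (A): 616.94 + 989.64 + 395.90 + 639.88 = 2642.36
Landed cost (A) = invoice 506984.67 + 2642.36 + duty 68018.62 = 577645.65
Supplier B (FOB):
CIF value = FOB price + freight + insurance = 446446.89 + 5994.81 + 616.94 = 453058.64
Import duty = 453058.64 × 13.4% = 60709.86
Buyer bears (B): 5994.81 + 616.94 + 989.64 + 395.90 + 639.88 = 8637.17
Landed cost (B) = invoice 446446.89 + 8637.17 + duty 60709.86 = 515793.92
Difference = |577645.65 − 515793.92| = 61851.73

Supplier B is cheaper by CNY 61851.73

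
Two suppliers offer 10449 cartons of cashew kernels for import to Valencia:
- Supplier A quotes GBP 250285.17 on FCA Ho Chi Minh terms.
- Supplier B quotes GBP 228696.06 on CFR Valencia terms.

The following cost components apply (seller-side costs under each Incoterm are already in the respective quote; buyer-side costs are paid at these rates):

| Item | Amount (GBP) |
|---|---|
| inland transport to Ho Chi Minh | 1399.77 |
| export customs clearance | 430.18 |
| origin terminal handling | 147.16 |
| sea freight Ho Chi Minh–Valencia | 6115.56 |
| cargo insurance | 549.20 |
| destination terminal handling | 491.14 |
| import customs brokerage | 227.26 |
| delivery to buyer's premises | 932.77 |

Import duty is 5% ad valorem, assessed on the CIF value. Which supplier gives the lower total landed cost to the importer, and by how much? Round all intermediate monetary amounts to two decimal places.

Supplier B is cheaper by GBP 29244.42

Supplier A (FCA):
CIF value = FCA price + origin terminal + freight + insurance = 250285.17 + 147.16 + 6115.56 + 549.20 = 257097.09
Import duty = 257097.09 × 5% = 12854.85
Buyer bears (A): 147.16 + 6115.56 + 549.20 + 491.14 + 227.26 + 932.77 = 8463.09
Landed cost (A) = invoice 250285.17 + 8463.09 + duty 12854.85 = 271603.11
Supplier B (CFR):
CIF value = CFR price + insurance = 228696.06 + 549.20 = 229245.26
Import duty = 229245.26 × 5% = 11462.26
Buyer bears (B): 549.20 + 491.14 + 227.26 + 932.77 = 2200.37
Landed cost (B) = invoice 228696.06 + 2200.37 + duty 11462.26 = 242358.69
Difference = |271603.11 − 242358.69| = 29244.42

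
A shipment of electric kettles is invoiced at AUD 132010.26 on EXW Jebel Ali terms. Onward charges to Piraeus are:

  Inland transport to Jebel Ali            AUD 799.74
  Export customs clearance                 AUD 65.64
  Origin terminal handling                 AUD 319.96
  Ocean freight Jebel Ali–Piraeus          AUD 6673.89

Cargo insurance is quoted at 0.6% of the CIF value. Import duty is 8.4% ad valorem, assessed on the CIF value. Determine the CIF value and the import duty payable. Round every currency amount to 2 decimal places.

CIF value: AUD 140713.77; import duty: AUD 11819.96

Let C be the CIF value. C = EXW price + pre-shipment costs + freight + 0.6% × C
C − 0.6% × C = 132010.26 + 799.74 + 65.64 + 319.96 + 6673.89
0.994 × C = 139869.49
C = 139869.49 / 0.994 = 140713.77
Insurance premium = 0.6% × 140713.77 = 844.28
Import duty = 140713.77 × 8.4% = 11819.96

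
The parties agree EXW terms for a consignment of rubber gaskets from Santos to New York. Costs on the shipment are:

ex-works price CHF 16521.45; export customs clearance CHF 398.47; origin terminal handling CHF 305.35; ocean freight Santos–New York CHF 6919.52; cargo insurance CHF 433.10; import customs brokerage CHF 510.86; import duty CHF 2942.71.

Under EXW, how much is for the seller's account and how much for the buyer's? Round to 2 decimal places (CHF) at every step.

EXW: the seller makes goods available at their premises; the buyer bears all onward costs.
Seller's account: goods 16521.45 = 16521.45
Buyer's account: export clearance 398.47 + origin terminal 305.35 + freight 6919.52 + insurance 433.10 + brokerage 510.86 + duty 2942.71 = 11510.01

Seller: CHF 16521.45; buyer: CHF 11510.01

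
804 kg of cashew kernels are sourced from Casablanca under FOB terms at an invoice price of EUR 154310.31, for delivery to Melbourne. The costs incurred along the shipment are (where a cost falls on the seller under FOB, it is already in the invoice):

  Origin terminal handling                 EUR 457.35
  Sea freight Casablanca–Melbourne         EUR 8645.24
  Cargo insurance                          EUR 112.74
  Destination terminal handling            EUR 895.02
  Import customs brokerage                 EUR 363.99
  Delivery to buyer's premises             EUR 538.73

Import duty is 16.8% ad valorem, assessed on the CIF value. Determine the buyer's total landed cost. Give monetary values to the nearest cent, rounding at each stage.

Total landed cost: EUR 192261.50

FOB: the seller bears costs until goods are on board at the origin port; the buyer bears freight, insurance and all costs thereafter.
Already in the invoice (seller's account under FOB): origin terminal — exclude.
CIF value = FOB price + freight + insurance = 154310.31 + 8645.24 + 112.74 = 163068.29
Import duty = 163068.29 × 16.8% = 27395.47
Buyer bears: freight 8645.24 + insurance 112.74 + destination terminal 895.02 + brokerage 363.99 + delivery 538.73 + duty 27395.47 = 37951.19
Landed cost = invoice 154310.31 + 37951.19 = 192261.50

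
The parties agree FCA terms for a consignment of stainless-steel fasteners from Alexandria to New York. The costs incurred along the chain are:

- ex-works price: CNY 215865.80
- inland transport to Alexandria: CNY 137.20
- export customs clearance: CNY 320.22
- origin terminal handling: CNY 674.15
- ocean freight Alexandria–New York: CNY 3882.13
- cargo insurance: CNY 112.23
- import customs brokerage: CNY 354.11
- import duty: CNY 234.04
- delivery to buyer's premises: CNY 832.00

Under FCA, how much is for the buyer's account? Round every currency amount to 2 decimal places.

FCA: the seller delivers export-cleared goods to the carrier; the buyer bears costs from that point.
Seller's account: goods 215865.80 + inland to port 137.20 + export clearance 320.22 = 216323.22
Buyer's account: origin terminal 674.15 + freight 3882.13 + insurance 112.23 + brokerage 354.11 + duty 234.04 + delivery 832.00 = 6088.66

Buyer's account: CNY 6088.66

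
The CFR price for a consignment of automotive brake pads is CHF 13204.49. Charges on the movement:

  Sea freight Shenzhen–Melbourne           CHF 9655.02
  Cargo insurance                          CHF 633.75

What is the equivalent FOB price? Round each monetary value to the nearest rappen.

Not relevant to the conversion: insurance — on the buyer under both terms; not part of either seller's price.
From CFR to FOB, the seller no longer bears: freight.
FOB price = 13204.49 − 9655.02 = 3549.47

FOB price: CHF 3549.47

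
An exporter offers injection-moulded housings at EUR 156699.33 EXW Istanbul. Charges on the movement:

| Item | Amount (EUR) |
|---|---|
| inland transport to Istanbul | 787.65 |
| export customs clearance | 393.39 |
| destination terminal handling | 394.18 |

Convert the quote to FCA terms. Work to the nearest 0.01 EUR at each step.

Not relevant to the conversion: destination terminal — on the buyer under both terms; not part of either seller's price.
From EXW to FCA, the seller additionally bears: inland to port, export clearance.
FCA price = 156699.33 + 787.65 + 393.39 = 157880.37

FCA price: EUR 157880.37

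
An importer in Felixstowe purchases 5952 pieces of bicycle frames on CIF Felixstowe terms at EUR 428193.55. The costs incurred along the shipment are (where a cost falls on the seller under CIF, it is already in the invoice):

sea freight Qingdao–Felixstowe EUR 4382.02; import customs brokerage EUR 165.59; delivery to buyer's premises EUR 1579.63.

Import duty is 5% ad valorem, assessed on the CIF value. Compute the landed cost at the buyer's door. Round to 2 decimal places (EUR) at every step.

CIF: the seller pays costs through ocean freight and marine insurance to the destination port.
Already in the invoice (seller's account under CIF): freight — exclude.
The CIF price already equals the CIF value: 428193.55
Import duty = 428193.55 × 5% = 21409.68
Buyer bears: brokerage 165.59 + delivery 1579.63 + duty 21409.68 = 23154.90
Landed cost = invoice 428193.55 + 23154.90 = 451348.45

Total landed cost: EUR 451348.45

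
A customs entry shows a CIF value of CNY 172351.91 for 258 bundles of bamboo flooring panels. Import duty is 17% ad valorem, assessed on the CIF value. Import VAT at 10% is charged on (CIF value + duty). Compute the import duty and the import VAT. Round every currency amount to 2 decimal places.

Import duty = 172351.91 × 17% = 29299.82
VAT base = CIF + duty = 172351.91 + 29299.82 = 201651.73
Import VAT = 201651.73 × 10% = 20165.17

Import duty: CNY 29299.82; import VAT: CNY 20165.17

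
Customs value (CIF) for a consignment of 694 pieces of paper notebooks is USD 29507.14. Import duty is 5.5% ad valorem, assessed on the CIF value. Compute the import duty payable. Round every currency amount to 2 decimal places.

Import duty: USD 1622.89

Import duty = 29507.14 × 5.5% = 1622.89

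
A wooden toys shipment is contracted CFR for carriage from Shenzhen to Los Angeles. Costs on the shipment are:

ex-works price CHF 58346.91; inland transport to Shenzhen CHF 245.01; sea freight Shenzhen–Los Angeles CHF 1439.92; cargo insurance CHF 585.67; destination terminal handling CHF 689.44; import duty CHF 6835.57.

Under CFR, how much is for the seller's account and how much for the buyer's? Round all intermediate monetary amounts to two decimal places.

CFR: the seller pays costs through ocean freight to the destination port, but not insurance.
Seller's account: goods 58346.91 + inland to port 245.01 + freight 1439.92 = 60031.84
Buyer's account: insurance 585.67 + destination terminal 689.44 + duty 6835.57 = 8110.68

Seller: CHF 60031.84; buyer: CHF 8110.68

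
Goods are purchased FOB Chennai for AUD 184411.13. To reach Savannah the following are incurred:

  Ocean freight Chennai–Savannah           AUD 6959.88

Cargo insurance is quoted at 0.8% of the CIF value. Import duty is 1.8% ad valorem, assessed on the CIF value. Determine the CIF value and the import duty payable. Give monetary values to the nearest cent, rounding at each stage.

CIF value: AUD 192914.32; import duty: AUD 3472.46

Let C be the CIF value. C = FOB price + freight + 0.8% × C
C − 0.8% × C = 184411.13 + 6959.88
0.992 × C = 191371.01
C = 191371.01 / 0.992 = 192914.32
Insurance premium = 0.8% × 192914.32 = 1543.31
Import duty = 192914.32 × 1.8% = 3472.46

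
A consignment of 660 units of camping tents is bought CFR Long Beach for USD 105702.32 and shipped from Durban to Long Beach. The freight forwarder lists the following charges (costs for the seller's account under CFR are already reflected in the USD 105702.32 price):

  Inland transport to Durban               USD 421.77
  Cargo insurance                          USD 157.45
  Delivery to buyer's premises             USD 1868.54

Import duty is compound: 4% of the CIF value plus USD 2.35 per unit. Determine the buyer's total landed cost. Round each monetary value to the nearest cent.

CFR: the seller pays costs through ocean freight to the destination port, but not insurance.
Already in the invoice (seller's account under CFR): inland to port — exclude.
CIF value = CFR price + insurance = 105702.32 + 157.45 = 105859.77
Ad valorem component: 105859.77 × 4% = 4234.39
Specific component: 660 × 2.35 = 1551.00
Import duty = 4234.39 + 1551.00 = 5785.39
Buyer bears: insurance 157.45 + delivery 1868.54 + duty 5785.39 = 7811.38
Landed cost = invoice 105702.32 + 7811.38 = 113513.70

Total landed cost: USD 113513.70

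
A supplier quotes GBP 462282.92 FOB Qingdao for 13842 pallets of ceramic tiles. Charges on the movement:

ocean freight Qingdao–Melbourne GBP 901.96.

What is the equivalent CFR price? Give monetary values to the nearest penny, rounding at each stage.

From FOB to CFR, the seller additionally bears: freight.
CFR price = 462282.92 + 901.96 = 463184.88

CFR price: GBP 463184.88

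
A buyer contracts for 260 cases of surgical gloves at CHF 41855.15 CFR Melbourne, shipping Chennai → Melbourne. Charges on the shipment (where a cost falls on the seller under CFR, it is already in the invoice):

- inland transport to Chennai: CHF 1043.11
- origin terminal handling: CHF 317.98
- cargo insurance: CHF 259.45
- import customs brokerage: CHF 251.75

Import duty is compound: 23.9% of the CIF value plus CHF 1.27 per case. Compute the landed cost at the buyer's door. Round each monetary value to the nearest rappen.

CFR: the seller pays costs through ocean freight to the destination port, but not insurance.
Already in the invoice (seller's account under CFR): inland to port, origin terminal — exclude.
CIF value = CFR price + insurance = 41855.15 + 259.45 = 42114.60
Ad valorem component: 42114.60 × 23.9% = 10065.39
Specific component: 260 × 1.27 = 330.20
Import duty = 10065.39 + 330.20 = 10395.59
Buyer bears: insurance 259.45 + brokerage 251.75 + duty 10395.59 = 10906.79
Landed cost = invoice 41855.15 + 10906.79 = 52761.94

Total landed cost: CHF 52761.94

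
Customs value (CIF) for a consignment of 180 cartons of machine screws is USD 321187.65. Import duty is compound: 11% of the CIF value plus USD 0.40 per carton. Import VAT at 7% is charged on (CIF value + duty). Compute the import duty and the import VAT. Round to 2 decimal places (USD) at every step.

Import duty: USD 35402.64; import VAT: USD 24961.32

Ad valorem component: 321187.65 × 11% = 35330.64
Specific component: 180 × 0.40 = 72.00
Import duty = 35330.64 + 72.00 = 35402.64
VAT base = CIF + duty = 321187.65 + 35402.64 = 356590.29
Import VAT = 356590.29 × 7% = 24961.32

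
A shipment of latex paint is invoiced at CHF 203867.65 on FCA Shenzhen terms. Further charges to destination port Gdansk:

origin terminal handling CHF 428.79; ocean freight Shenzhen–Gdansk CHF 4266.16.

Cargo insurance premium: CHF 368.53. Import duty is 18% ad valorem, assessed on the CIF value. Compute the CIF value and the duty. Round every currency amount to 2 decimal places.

CIF value: CHF 208931.13; import duty: CHF 37607.60

CIF = FCA price + pre-shipment costs + freight + insurance
CIF = 203867.65 + 428.79 + 4266.16 + 368.53 = 208931.13
Import duty = 208931.13 × 18% = 37607.60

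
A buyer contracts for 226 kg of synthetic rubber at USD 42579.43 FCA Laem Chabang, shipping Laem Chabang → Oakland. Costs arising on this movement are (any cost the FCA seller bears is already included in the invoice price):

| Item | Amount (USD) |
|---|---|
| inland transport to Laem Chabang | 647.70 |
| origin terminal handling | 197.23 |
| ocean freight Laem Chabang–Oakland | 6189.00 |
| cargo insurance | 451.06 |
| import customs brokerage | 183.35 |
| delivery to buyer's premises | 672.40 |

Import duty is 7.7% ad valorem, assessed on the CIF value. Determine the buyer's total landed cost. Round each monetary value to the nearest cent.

Total landed cost: USD 54077.56

FCA: the seller delivers export-cleared goods to the carrier; the buyer bears costs from that point.
Already in the invoice (seller's account under FCA): inland to port — exclude.
CIF value = FCA price + origin terminal + freight + insurance = 42579.43 + 197.23 + 6189.00 + 451.06 = 49416.72
Import duty = 49416.72 × 7.7% = 3805.09
Buyer bears: origin terminal 197.23 + freight 6189.00 + insurance 451.06 + brokerage 183.35 + delivery 672.40 + duty 3805.09 = 11498.13
Landed cost = invoice 42579.43 + 11498.13 = 54077.56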